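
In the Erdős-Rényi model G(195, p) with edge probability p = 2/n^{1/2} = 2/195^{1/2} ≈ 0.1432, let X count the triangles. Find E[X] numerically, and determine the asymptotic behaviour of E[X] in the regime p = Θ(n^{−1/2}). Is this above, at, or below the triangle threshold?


Number of potential triangles: C(195, 3) = 1216865.
Each occurs with probability p³ ≈ (0.1432)³ ≈ 2.937907e-03.
By linearity: E[X] = C(195, 3)·p³ ≈ 1216865 · 2.937907e-03 ≈ 3575.0364.
Since α = 1/2 < 1, p = c/n^{1/2} ≫ 1/n is above the triangle threshold p ~ 1/n. Asymptotically E[X] ~ (c³/6)·n^{3(1−α)} = (2³/6)·n^{1.5} → ∞; triangles are abundant w.h.p.

E[X] ≈ 3575.0364; in regime p = Θ(1/n^{1/2}) E[X] diverges (above the triangle threshold p ~ 1/n).


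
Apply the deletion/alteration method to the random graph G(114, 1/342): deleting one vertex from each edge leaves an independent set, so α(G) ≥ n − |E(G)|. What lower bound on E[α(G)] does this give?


E[|E(G)|] = C(114, 2)·p = 6441 · (1/342) = 113/6.
E[α(G)] ≥ n − E[|E(G)|] = 114 − 113/6 = 571/6.
Numerically: ≈ 95.1667.
(This is only a lower bound; the true E[α(G)] may be larger.)

E[α(G)] ≥ 571/6 ≈ 95.1667.


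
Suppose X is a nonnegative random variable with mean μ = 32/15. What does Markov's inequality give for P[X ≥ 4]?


μ = E[X] = 32/15, a = 4.
Markov: P[X ≥ 4] ≤ μ/a = (32/15)/4 = 8/15.
Numerically: ≈ 0.53333.
(Since a = 4 > μ = 2.13333, the bound 8/15 is < 1 and informative.)

P[X ≥ 4] ≤ 8/15 ≈ 0.53333.


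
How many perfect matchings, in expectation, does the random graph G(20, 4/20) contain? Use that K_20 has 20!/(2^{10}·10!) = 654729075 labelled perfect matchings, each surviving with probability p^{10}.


K_20 has 20!/(2^{10}·10!) = 654729075 labelled perfect matchings.
For each such perfect matching H, let X_H = 1 if all 10 edges of H are present in G. Then P[X_H = 1] = p^{10} = (1/5)^{10} = 1/9765625.
By linearity: E[X] = Σ_H E[X_H] = 654729075 · p^{10} = 654729075 · 1/9765625 = 26189163/390625.
Numerically: E[X] ≈ 67.

E[X] = 654729075 · (1/5)^{10} = 26189163/390625 ≈ 67.


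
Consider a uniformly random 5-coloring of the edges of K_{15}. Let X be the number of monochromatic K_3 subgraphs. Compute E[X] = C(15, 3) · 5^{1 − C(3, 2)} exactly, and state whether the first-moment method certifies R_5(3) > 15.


E[X] = C(15, 3) · 5^{1 − 3} = 455 · 5^{−2} = 455/25.
As a reduced fraction: E[X] = 91/5 ≈ 18.200.
Is E[X] < 1? NO.
Since E[X] ≥ 1, the first-moment bound is inconclusive at n = 15; it does NOT by itself certify R_5(3) > 15.

E[X] = 91/5 ≈ 18.200; E[X] ≥ 1; first-moment method inconclusive here.


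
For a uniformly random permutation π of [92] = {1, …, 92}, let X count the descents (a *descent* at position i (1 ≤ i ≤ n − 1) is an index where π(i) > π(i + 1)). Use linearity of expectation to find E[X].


Write X = Σ X_I over i = 1, …, 91, with X_I the indicator of one descent.
There are 91 indicators.
For each fixed i, the pair (π(i), π(i+1)) is a uniformly random ordered pair of distinct values from {1, …, 92}; by symmetry P[π(i) > π(i+1)] = 1/2.
By linearity: E[X] = 91 · (1/2) = (92 − 1) · (1/2) = 91/2 ≈ 45.500.

E[X] = 91/2 = 45.500.


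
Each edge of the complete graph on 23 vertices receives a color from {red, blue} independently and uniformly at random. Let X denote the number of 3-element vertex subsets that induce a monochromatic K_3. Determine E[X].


Let X = Σ_S X_S over the C(23, 3) = 1771 subsets S of size 3, where X_S = 1 if the K_3 on S is monochromatic.
For a fixed S, the K_3 on S has C(3, 2) = 3 edges. P[all 3 edges red] = (1/2)^3, and likewise for blue, so P[monochromatic] = 2·(1/2)^3 = 2^{1 − 3} = 1/4.
By linearity: E[X] = C(23, 3) · 2^{1 − 3} = 1771 · 1/4 = 1771/4.
Numerically: E[X] ≈ 442.750.

E[X] = C(23,3)·2^(1−C(3,2)) = 1771/4 ≈ 442.750.


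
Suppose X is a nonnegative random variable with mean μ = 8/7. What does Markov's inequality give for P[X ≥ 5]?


μ = E[X] = 8/7, a = 5.
Markov: P[X ≥ 5] ≤ μ/a = (8/7)/5 = 8/35.
Numerically: ≈ 0.2286.
(Since a = 5 > μ = 1.1429, the bound 8/35 is < 1 and informative.)

P[X ≥ 5] ≤ 8/35 ≈ 0.2286.


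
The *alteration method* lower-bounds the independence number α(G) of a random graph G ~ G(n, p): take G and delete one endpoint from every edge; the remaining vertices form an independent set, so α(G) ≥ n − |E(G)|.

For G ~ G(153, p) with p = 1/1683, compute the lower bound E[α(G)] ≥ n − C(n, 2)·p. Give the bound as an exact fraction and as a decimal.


E[|E(G)|] = C(153, 2)·p = 11628 · (1/1683) = 76/11.
E[α(G)] ≥ n − E[|E(G)|] = 153 − 76/11 = 1607/11.
Numerically: ≈ 146.09091.
(This is only a lower bound; the true E[α(G)] may be larger.)

E[α(G)] ≥ 1607/11 ≈ 146.09091.


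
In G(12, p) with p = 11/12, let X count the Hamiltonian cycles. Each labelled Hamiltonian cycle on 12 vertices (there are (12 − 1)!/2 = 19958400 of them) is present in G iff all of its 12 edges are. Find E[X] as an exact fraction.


K_12 has (12 − 1)!/2 = 19958400 labelled Hamiltonian cycles.
For each such Hamiltonian cycle H, let X_H = 1 if all 12 edges of H are present in G. Then P[X_H = 1] = p^{12} = (11/12)^{12} = 3138428376721/8916100448256.
By linearity of expectation: E[X] = Σ_H E[X_H] = 19958400 · p^{12} = 19958400 · 3138428376721/8916100448256 = 6041474625187925/859963392.
Numerically: E[X] ≈ 7.0253e+06.

E[X] = 19958400 · (11/12)^{12} = 6041474625187925/859963392 ≈ 7.0253e+06.


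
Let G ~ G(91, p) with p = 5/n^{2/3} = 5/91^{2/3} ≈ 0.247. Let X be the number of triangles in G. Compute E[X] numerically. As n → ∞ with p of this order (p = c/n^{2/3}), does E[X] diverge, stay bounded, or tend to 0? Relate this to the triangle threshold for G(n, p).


Number of potential triangles: C(91, 3) = 121485.
Each occurs with probability p³ ≈ (0.247)³ ≈ 1.50948e-02.
By linearity: E[X] = C(91, 3)·p³ ≈ 121485 · 1.50948e-02 ≈ 1833.791.
Since α = 2/3 < 1, p = c/n^{2/3} ≫ 1/n is above the triangle threshold p ~ 1/n. Asymptotically E[X] ~ (c³/6)·n^{3(1−α)} = (5³/6)·n^{1} → ∞; triangles are abundant w.h.p.

E[X] ≈ 1833.791; in regime p = Θ(1/n^{2/3}) E[X] diverges (above the triangle threshold p ~ 1/n).


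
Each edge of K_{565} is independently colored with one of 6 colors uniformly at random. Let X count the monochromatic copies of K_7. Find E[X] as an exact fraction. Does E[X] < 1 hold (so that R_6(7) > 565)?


E[X] = C(565, 7) · 6^{1 − 21} = 3513212521235560 · 6^{−20} = 3513212521235560/3656158440062976.
As a reduced fraction: E[X] = 439151565154445/457019805007872 ≈ 0.961.
Is E[X] < 1? YES.
Since E[X] < 1, there exists a 6-coloring of K_{565} with no monochromatic K_7; hence R_6(7) > 565.

E[X] = 439151565154445/457019805007872 ≈ 0.961; E[X] < 1, so R_6(7) > 565.


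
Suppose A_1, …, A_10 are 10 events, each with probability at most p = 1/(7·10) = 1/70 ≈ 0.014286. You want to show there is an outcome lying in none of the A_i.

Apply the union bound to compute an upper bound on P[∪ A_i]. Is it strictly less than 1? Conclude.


Union bound: P[∪_{i=1}^{10} A_i] ≤ Σ_i P[A_i] ≤ 10·p = 10·(1/70) = 1/7.
Numerically: 1/7 ≈ 0.142857.
Is 1/7 < 1? YES.
Since P[∪ A_i] ≤ 1/7 < 1, the complement has P[∩ A_i^c] ≥ 1 − 1/7 = 6/7 > 0, so some outcome avoids every A_i.

10·p = 1/7 ≈ 0.142857; existence CERTIFIED by the union bound.


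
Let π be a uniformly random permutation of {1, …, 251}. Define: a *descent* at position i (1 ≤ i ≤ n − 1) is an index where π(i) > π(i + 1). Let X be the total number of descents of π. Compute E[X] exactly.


Write X = Σ X_I over i = 1, …, 250, with X_I the indicator of one descent.
There are 250 indicators.
For each fixed i, the pair (π(i), π(i+1)) is a uniformly random ordered pair of distinct values from {1, …, 251}; by symmetry P[π(i) > π(i+1)] = 1/2.
By linearity: E[X] = 250 · (1/2) = (251 − 1) · (1/2) = 125 ≈ 125.000000.

E[X] = 125 = 125.000000.


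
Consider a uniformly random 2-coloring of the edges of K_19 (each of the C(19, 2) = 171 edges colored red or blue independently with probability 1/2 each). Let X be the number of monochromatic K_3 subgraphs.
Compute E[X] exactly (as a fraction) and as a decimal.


Let X = Σ_S X_S over the C(19, 3) = 969 subsets S of size 3, where X_S = 1 if the K_3 on S is monochromatic.
For a fixed S, the K_3 on S has C(3, 2) = 3 edges. P[all 3 edges red] = (1/2)^3, and likewise for blue, so P[monochromatic] = 2·(1/2)^3 = 2^{1 − 3} = 1/4.
By linearity: E[X] = C(19, 3) · 2^{1 − 3} = 969 · 1/4 = 969/4.
Numerically: E[X] ≈ 242.25000.

E[X] = C(19,3)·2^(1−C(3,2)) = 969/4 ≈ 242.25000.


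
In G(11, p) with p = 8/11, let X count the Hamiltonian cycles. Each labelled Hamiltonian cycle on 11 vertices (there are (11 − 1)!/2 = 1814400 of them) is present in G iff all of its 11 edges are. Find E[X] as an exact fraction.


K_11 has (11 − 1)!/2 = 1814400 labelled Hamiltonian cycles.
For each such Hamiltonian cycle H, let X_H = 1 if all 11 edges of H are present in G. Then P[X_H = 1] = p^{11} = (8/11)^{11} = 8589934592/285311670611.
By linearity: E[X] = Σ_H E[X_H] = 1814400 · p^{11} = 1814400 · 8589934592/285311670611 = 15585577323724800/285311670611.
Numerically: E[X] ≈ 54626.

E[X] = 1814400 · (8/11)^{11} = 15585577323724800/285311670611 ≈ 54626.


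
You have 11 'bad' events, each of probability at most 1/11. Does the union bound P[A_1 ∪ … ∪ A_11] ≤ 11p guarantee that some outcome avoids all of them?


Union bound: P[∪_{i=1}^{11} A_i] ≤ Σ_i P[A_i] ≤ 11·p = 11·(1/11) = 1.
Numerically: 1 ≈ 1.00000.
Is 1 < 1? NO.
Since the bound 1 is ≥ 1, the union bound is uninformative here; it does NOT by itself certify existence.

11·p = 1 ≈ 1.00000; existence NOT certified by the union bound.


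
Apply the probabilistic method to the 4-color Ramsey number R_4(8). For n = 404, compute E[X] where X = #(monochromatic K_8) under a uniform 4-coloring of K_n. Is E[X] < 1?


E[X] = C(404, 8) · 4^{1 − 28} = 16415071523485570 · 4^{−27} = 16415071523485570/18014398509481984.
As a reduced fraction: E[X] = 8207535761742785/9007199254740992 ≈ 0.9112.
Is E[X] < 1? YES.
Since E[X] < 1, there exists a 4-coloring of K_{404} with no monochromatic K_8; hence R_4(8) > 404.

E[X] = 8207535761742785/9007199254740992 ≈ 0.9112; E[X] < 1, so R_4(8) > 404.


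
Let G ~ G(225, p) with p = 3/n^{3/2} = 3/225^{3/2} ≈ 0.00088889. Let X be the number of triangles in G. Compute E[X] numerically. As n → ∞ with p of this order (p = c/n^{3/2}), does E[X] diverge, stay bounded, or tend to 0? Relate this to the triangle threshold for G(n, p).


Number of potential triangles: C(225, 3) = 1873200.
Each occurs with probability p³ ≈ (0.00088889)³ ≈ 7.0233196e-10.
By linearity: E[X] = C(225, 3)·p³ ≈ 1873200 · 7.0233196e-10 ≈ 0.00132.
Since α = 3/2 > 1, p = c/n^{3/2} = o(1/n) is below the triangle threshold p ~ 1/n. Asymptotically E[X] ~ (c³/6)·n^{3(1−α)} = (3³/6)·n^{-1.5} → 0, so by Markov's inequality G has no triangles w.h.p.

E[X] ≈ 0.00132; in regime p = Θ(1/n^{3/2}) E[X] tends to 0 (below the triangle threshold p ~ 1/n).


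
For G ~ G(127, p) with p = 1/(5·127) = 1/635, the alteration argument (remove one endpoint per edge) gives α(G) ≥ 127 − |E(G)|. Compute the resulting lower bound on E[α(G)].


E[|E(G)|] = C(127, 2)·p = 8001 · (1/635) = 63/5.
E[α(G)] ≥ n − E[|E(G)|] = 127 − 63/5 = 572/5.
Numerically: ≈ 114.400.
(This is only a lower bound; the true E[α(G)] may be larger.)

E[α(G)] ≥ 572/5 ≈ 114.400.


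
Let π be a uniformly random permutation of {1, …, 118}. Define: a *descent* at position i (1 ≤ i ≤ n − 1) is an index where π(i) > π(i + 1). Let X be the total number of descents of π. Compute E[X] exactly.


Write X = Σ X_I over i = 1, …, 117, with X_I the indicator of one descent.
There are 117 indicators.
For each fixed i, the pair (π(i), π(i+1)) is a uniformly random ordered pair of distinct values from {1, …, 118}; by symmetry P[π(i) > π(i+1)] = 1/2.
By linearity: E[X] = 117 · (1/2) = (118 − 1) · (1/2) = 117/2 ≈ 58.50000.

E[X] = 117/2 = 58.50000.


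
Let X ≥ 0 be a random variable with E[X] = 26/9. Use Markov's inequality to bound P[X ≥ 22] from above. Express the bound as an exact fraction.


μ = E[X] = 26/9, a = 22.
Markov: P[X ≥ 22] ≤ μ/a = (26/9)/22 = 13/99.
Numerically: ≈ 0.131313.
(Since a = 22 > μ = 2.888889, the bound 13/99 is < 1 and informative.)

P[X ≥ 22] ≤ 13/99 ≈ 0.131313.


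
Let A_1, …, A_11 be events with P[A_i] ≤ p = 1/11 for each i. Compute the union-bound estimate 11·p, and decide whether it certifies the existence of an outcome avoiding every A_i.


Union bound: P[∪_{i=1}^{11} A_i] ≤ Σ_i P[A_i] ≤ 11·p = 11·(1/11) = 1.
Numerically: 1 ≈ 1.000000.
Is 1 < 1? NO.
Since the bound 1 is ≥ 1, the union bound is uninformative here; it does NOT by itself certify existence.

11·p = 1 ≈ 1.000000; existence NOT certified by the union bound.


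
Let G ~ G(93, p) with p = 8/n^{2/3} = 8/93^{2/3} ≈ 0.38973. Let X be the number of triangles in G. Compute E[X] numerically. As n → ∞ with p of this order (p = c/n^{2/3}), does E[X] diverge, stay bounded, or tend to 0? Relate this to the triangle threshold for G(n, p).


Number of potential triangles: C(93, 3) = 129766.
Each occurs with probability p³ ≈ (0.38973)³ ≈ 5.9197595e-02.
By linearity: E[X] = C(93, 3)·p³ ≈ 129766 · 5.9197595e-02 ≈ 7681.83513.
Since α = 2/3 < 1, p = c/n^{2/3} ≫ 1/n is above the triangle threshold p ~ 1/n. Asymptotically E[X] ~ (c³/6)·n^{3(1−α)} = (8³/6)·n^{1} → ∞; triangles are abundant w.h.p.

E[X] ≈ 7681.83513; in regime p = Θ(1/n^{2/3}) E[X] diverges (above the triangle threshold p ~ 1/n).


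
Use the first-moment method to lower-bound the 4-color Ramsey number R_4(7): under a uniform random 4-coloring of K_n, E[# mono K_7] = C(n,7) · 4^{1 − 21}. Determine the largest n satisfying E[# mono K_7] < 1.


We need C(n, 7) · 4^{1 − 21} < 1, i.e. C(n, 7) < 4^{21 − 1} = 1099511627776.
Check values of n near the boundary:
  n = 174: C(174, 7) = 847879782984; 847879782984 < 1099511627776? YES
  n = 175: C(175, 7) = 883208107275; 883208107275 < 1099511627776? YES
  n = 176: C(176, 7) = 919790691600; 919790691600 < 1099511627776? YES
  n = 177: C(177, 7) = 957664425960; 957664425960 < 1099511627776? YES
  n = 178: C(178, 7) = 996867063280; 996867063280 < 1099511627776? YES
  n = 179: C(179, 7) = 1037437234460; 1037437234460 < 1099511627776? YES
  n = 180: C(180, 7) = 1079414463600; 1079414463600 < 1099511627776? YES
  n = 181: C(181, 7) = 1122839183400; 1122839183400 < 1099511627776? NO
  n = 182: C(182, 7) = 1167752750736; 1167752750736 < 1099511627776? NO
  n = 183: C(183, 7) = 1214197462413; 1214197462413 < 1099511627776? NO
The largest n with C(n, 7) < 1099511627776 is n = 180 (where E[X] = 67463403975/68719476736 ≈ 0.98172). Hence R_4(7) > 180, i.e. R_4(7) ≥ 181.

Largest n = 180; hence R_4(7) > 180.


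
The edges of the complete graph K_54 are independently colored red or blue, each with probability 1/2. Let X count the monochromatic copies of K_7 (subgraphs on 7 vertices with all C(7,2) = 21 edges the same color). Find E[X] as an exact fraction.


Let X = Σ_S X_S over the C(54, 7) = 177100560 subsets S of size 7, where X_S = 1 if the K_7 on S is monochromatic.
For a fixed S, the K_7 on S has C(7, 2) = 21 edges. P[all 21 edges red] = (1/2)^21, and likewise for blue, so P[monochromatic] = 2·(1/2)^21 = 2^{1 − 21} = 1/1048576.
By linearity: E[X] = C(54, 7) · 2^{1 − 21} = 177100560 · 1/1048576 = 11068785/65536.
Numerically: E[X] ≈ 168.89626.

E[X] = C(54,7)·2^(1−C(7,2)) = 11068785/65536 ≈ 168.89626.


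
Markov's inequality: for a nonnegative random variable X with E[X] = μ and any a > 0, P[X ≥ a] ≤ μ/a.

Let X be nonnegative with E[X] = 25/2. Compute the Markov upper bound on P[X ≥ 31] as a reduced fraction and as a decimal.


μ = E[X] = 25/2, a = 31.
Markov: P[X ≥ 31] ≤ μ/a = (25/2)/31 = 25/62.
Numerically: ≈ 0.40323.
(Since a = 31 > μ = 12.50000, the bound 25/62 is < 1 and informative.)

P[X ≥ 31] ≤ 25/62 ≈ 0.40323.


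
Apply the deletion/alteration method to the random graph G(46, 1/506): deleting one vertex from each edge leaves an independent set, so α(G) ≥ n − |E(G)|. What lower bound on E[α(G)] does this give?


E[|E(G)|] = C(46, 2)·p = 1035 · (1/506) = 45/22.
E[α(G)] ≥ n − E[|E(G)|] = 46 − 45/22 = 967/22.
Numerically: ≈ 43.955.
(This is only a lower bound; the true E[α(G)] may be larger.)

E[α(G)] ≥ 967/22 ≈ 43.955.


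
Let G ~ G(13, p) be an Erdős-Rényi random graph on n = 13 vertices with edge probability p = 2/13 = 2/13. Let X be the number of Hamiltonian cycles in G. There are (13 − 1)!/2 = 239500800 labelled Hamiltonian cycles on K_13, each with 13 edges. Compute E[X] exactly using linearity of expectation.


K_13 has (13 − 1)!/2 = 239500800 labelled Hamiltonian cycles.
For each such Hamiltonian cycle H, let X_H = 1 if all 13 edges of H are present in G. Then P[X_H = 1] = p^{13} = (2/13)^{13} = 8192/302875106592253.
By linearity of expectation: E[X] = Σ_H E[X_H] = 239500800 · p^{13} = 239500800 · 8192/302875106592253 = 1961990553600/302875106592253.
Numerically: E[X] ≈ 0.0064779.

E[X] = 239500800 · (2/13)^{13} = 1961990553600/302875106592253 ≈ 0.0064779.


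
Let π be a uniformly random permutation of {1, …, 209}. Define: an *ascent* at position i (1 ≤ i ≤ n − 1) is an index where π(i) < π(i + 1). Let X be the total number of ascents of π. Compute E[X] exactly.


Write X = Σ X_I over i = 1, …, 208, with X_I the indicator of one ascent.
There are 208 indicators.
For each fixed i, the pair (π(i), π(i+1)) is a uniformly random ordered pair of distinct values from {1, …, 209}; by symmetry P[π(i) < π(i+1)] = 1/2.
By linearity: E[X] = 208 · (1/2) = (209 − 1) · (1/2) = 104 ≈ 104.000.

E[X] = 104 = 104.000.


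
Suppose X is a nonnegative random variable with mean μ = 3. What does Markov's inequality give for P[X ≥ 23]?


μ = E[X] = 3, a = 23.
Markov: P[X ≥ 23] ≤ μ/a = (3)/23 = 3/23.
Numerically: ≈ 0.130435.
(Since a = 23 > μ = 3.000000, the bound 3/23 is < 1 and informative.)

P[X ≥ 23] ≤ 3/23 ≈ 0.130435.


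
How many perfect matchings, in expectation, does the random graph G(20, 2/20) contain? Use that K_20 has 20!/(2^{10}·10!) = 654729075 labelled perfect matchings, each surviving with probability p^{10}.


K_20 has 20!/(2^{10}·10!) = 654729075 labelled perfect matchings.
For each such perfect matching H, let X_H = 1 if all 10 edges of H are present in G. Then P[X_H = 1] = p^{10} = (1/10)^{10} = 1/10000000000.
By linearity: E[X] = Σ_H E[X_H] = 654729075 · p^{10} = 654729075 · 1/10000000000 = 26189163/400000000.
Numerically: E[X] ≈ 0.0655.

E[X] = 654729075 · (1/10)^{10} = 26189163/400000000 ≈ 0.0655.


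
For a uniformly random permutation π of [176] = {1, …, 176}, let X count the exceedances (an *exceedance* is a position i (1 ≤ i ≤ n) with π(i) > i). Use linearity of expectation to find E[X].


Write X = Σ_{i=1}^{176} X_i, where X_i = 1_{π(i) > i}.
For each fixed i, π(i) is uniform over {1, …, 176} (marginal of a uniform permutation), so P[π(i) > i] = (n − i)/n. Summing: Σ_{i=1}^{176} (n − i)/n = (0 + 1 + … + 175)/176 = 176(176 − 1)/(2·176) = (176 − 1)/2.
Hence E[X] = Σ_{i=1}^{176} (176 − i)/176 = 175/2 ≈ 87.50000.

E[X] = 175/2 = 87.50000.


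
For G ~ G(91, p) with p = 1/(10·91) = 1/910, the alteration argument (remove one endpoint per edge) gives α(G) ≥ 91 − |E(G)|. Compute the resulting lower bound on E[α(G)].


E[|E(G)|] = C(91, 2)·p = 4095 · (1/910) = 9/2.
E[α(G)] ≥ n − E[|E(G)|] = 91 − 9/2 = 173/2.
Numerically: ≈ 86.5000.
(This is only a lower bound; the true E[α(G)] may be larger.)

E[α(G)] ≥ 173/2 ≈ 86.5000.


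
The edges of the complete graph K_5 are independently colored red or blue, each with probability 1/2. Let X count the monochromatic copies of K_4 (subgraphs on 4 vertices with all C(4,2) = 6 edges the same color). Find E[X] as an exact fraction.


Let X = Σ_S X_S over the C(5, 4) = 5 subsets S of size 4, where X_S = 1 if the K_4 on S is monochromatic.
For a fixed S, the K_4 on S has C(4, 2) = 6 edges. P[all 6 edges red] = (1/2)^6, and likewise for blue, so P[monochromatic] = 2·(1/2)^6 = 2^{1 − 6} = 1/32.
By linearity: E[X] = C(5, 4) · 2^{1 − 6} = 5 · 1/32 = 5/32.
Numerically: E[X] ≈ 0.156.

E[X] = C(5,4)·2^(1−C(4,2)) = 5/32 ≈ 0.156.


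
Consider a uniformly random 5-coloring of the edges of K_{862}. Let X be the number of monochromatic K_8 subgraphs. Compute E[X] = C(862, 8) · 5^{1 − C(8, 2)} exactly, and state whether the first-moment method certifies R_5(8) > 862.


E[X] = C(862, 8) · 5^{1 − 28} = 7317951015318931845 · 5^{−27} = 7317951015318931845/7450580596923828125.
As a reduced fraction: E[X] = 1463590203063786369/1490116119384765625 ≈ 0.9821988.
Is E[X] < 1? YES.
Since E[X] < 1, there exists a 5-coloring of K_{862} with no monochromatic K_8; hence R_5(8) > 862.

E[X] = 1463590203063786369/1490116119384765625 ≈ 0.9821988; E[X] < 1, so R_5(8) > 862.


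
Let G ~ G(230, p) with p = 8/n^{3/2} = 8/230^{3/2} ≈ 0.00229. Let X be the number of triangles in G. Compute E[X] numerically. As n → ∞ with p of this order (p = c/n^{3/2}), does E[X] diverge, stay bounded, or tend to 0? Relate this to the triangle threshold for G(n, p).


Number of potential triangles: C(230, 3) = 2001460.
Each occurs with probability p³ ≈ (0.00229)³ ≈ 1.20641e-08.
By linearity: E[X] = C(230, 3)·p³ ≈ 2001460 · 1.20641e-08 ≈ 0.024.
Since α = 3/2 > 1, p = c/n^{3/2} = o(1/n) is below the triangle threshold p ~ 1/n. Asymptotically E[X] ~ (c³/6)·n^{3(1−α)} = (8³/6)·n^{-1.5} → 0, so by Markov's inequality G has no triangles w.h.p.

E[X] ≈ 0.024; in regime p = Θ(1/n^{3/2}) E[X] tends to 0 (below the triangle threshold p ~ 1/n).


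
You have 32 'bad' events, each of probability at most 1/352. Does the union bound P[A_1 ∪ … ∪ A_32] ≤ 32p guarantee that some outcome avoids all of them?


Union bound: P[∪_{i=1}^{32} A_i] ≤ Σ_i P[A_i] ≤ 32·p = 32·(1/352) = 1/11.
Numerically: 1/11 ≈ 0.09091.
Is 1/11 < 1? YES.
Since P[∪ A_i] ≤ 1/11 < 1, the complement has P[∩ A_i^c] ≥ 1 − 1/11 = 10/11 > 0, so some outcome avoids every A_i.

32·p = 1/11 ≈ 0.09091; existence CERTIFIED by the union bound.


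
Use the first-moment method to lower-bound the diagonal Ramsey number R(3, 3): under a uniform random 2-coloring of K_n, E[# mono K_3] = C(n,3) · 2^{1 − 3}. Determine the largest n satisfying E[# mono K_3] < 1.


We need C(n, 3) · 2^{1 − 3} < 1, i.e. C(n, 3) < 2^{3 − 1} = 4.
Check values of n near the boundary:
  n = 3: C(3, 3) = 1; 1 < 4? YES
  n = 4: C(4, 3) = 4; 4 < 4? NO
  n = 5: C(5, 3) = 10; 10 < 4? NO
The largest n with C(n, 3) < 4 is n = 3 (where E[X] = 1/4 ≈ 0.2500). Hence R(3, 3) > 3, i.e. R(3, 3) ≥ 4.

Largest n = 3; hence R(3, 3) > 3.


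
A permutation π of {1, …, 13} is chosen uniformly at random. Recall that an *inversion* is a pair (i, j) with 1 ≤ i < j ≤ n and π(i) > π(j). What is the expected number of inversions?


Write X = Σ X_I over the C(13, 2) = 78 pairs i < j, with X_I the indicator of one inversion.
There are 78 indicators.
For each fixed pair i < j, the values π(i) and π(j) are two distinct elements of {1, …, 13} in uniformly random order; by symmetry P[π(i) > π(j)] = 1/2.
By linearity: E[X] = 78 · (1/2) = C(13, 2) · (1/2) = 78/2 = 39 ≈ 39.0000.

E[X] = 39 = 39.0000.


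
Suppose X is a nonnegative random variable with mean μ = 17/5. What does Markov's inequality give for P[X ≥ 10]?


μ = E[X] = 17/5, a = 10.
Markov: P[X ≥ 10] ≤ μ/a = (17/5)/10 = 17/50.
Numerically: ≈ 0.340.
(Since a = 10 > μ = 3.400, the bound 17/50 is < 1 and informative.)

P[X ≥ 10] ≤ 17/50 ≈ 0.340.


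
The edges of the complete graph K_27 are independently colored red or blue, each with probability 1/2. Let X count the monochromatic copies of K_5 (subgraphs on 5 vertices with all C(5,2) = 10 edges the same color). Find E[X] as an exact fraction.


Let X = Σ_S X_S over the C(27, 5) = 80730 subsets S of size 5, where X_S = 1 if the K_5 on S is monochromatic.
For a fixed S, the K_5 on S has C(5, 2) = 10 edges. P[all 10 edges red] = (1/2)^10, and likewise for blue, so P[monochromatic] = 2·(1/2)^10 = 2^{1 − 10} = 1/512.
By linearity: E[X] = C(27, 5) · 2^{1 − 10} = 80730 · 1/512 = 40365/256.
Numerically: E[X] ≈ 157.675781.

E[X] = C(27,5)·2^(1−C(5,2)) = 40365/256 ≈ 157.675781.


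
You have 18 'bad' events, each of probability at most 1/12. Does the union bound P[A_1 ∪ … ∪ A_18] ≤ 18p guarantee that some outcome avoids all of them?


Union bound: P[∪_{i=1}^{18} A_i] ≤ Σ_i P[A_i] ≤ 18·p = 18·(1/12) = 3/2.
Numerically: 3/2 ≈ 1.500.
Is 3/2 < 1? NO.
Since the bound 3/2 is ≥ 1, the union bound is uninformative here; it does NOT by itself certify existence.

18·p = 3/2 ≈ 1.500; existence NOT certified by the union bound.


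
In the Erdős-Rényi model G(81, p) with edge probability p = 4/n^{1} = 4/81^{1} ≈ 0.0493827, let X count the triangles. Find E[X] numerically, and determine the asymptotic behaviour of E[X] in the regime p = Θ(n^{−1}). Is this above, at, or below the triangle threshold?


Number of potential triangles: C(81, 3) = 85320.
Each occurs with probability p³ ≈ (0.0493827)³ ≈ 1.20427291e-04.
By linearity: E[X] = C(81, 3)·p³ ≈ 85320 · 1.20427291e-04 ≈ 10.274856.
Here α = 1, so p = 4/n is exactly at the triangle threshold p ~ 1/n. Asymptotically E[X] → c³/6 = 4³/6 = 32/3 ≈ 10.666667, a bounded constant. In this regime the triangle count is asymptotically Poisson(c³/6).

E[X] ≈ 10.274856; in regime p = Θ(1/n^{1}) E[X] stays bounded (at the triangle threshold p ~ 1/n).


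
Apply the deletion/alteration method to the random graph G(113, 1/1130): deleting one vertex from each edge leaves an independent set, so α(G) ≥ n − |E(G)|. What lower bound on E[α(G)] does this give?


E[|E(G)|] = C(113, 2)·p = 6328 · (1/1130) = 28/5.
E[α(G)] ≥ n − E[|E(G)|] = 113 − 28/5 = 537/5.
Numerically: ≈ 107.40000.
(This is only a lower bound; the true E[α(G)] may be larger.)

E[α(G)] ≥ 537/5 ≈ 107.40000.


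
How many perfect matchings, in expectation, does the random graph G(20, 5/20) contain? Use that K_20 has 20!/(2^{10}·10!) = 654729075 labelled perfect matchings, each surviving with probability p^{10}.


K_20 has 20!/(2^{10}·10!) = 654729075 labelled perfect matchings.
For each such perfect matching H, let X_H = 1 if all 10 edges of H are present in G. Then P[X_H = 1] = p^{10} = (1/4)^{10} = 1/1048576.
Summing the indicators: E[X] = Σ_H E[X_H] = 654729075 · p^{10} = 654729075 · 1/1048576 = 654729075/1048576.
Numerically: E[X] ≈ 624.

E[X] = 654729075 · (1/4)^{10} = 654729075/1048576 ≈ 624.


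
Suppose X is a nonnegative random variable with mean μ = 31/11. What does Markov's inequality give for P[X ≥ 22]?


μ = E[X] = 31/11, a = 22.
Markov: P[X ≥ 22] ≤ μ/a = (31/11)/22 = 31/242.
Numerically: ≈ 0.128099.
(Since a = 22 > μ = 2.818182, the bound 31/242 is < 1 and informative.)

P[X ≥ 22] ≤ 31/242 ≈ 0.128099.


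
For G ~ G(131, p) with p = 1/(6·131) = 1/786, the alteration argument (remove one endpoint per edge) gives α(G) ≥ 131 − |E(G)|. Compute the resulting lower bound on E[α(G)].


E[|E(G)|] = C(131, 2)·p = 8515 · (1/786) = 65/6.
E[α(G)] ≥ n − E[|E(G)|] = 131 − 65/6 = 721/6.
Numerically: ≈ 120.1667.
(This is only a lower bound; the true E[α(G)] may be larger.)

E[α(G)] ≥ 721/6 ≈ 120.1667.


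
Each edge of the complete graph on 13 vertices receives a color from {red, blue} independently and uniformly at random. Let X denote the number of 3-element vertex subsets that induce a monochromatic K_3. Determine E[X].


Let X = Σ_S X_S over the C(13, 3) = 286 subsets S of size 3, where X_S = 1 if the K_3 on S is monochromatic.
For a fixed S, the K_3 on S has C(3, 2) = 3 edges. P[all 3 edges red] = (1/2)^3, and likewise for blue, so P[monochromatic] = 2·(1/2)^3 = 2^{1 − 3} = 1/4.
By linearity of expectation: E[X] = C(13, 3) · 2^{1 − 3} = 286 · 1/4 = 143/2.
Numerically: E[X] ≈ 71.50000.

E[X] = C(13,3)·2^(1−C(3,2)) = 143/2 ≈ 71.50000.


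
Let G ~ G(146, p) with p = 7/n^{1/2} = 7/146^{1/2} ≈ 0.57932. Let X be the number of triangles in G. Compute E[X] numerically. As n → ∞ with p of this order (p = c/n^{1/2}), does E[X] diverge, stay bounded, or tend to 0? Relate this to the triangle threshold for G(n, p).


Number of potential triangles: C(146, 3) = 508080.
Each occurs with probability p³ ≈ (0.57932)³ ≈ 1.9443070e-01.
By linearity: E[X] = C(146, 3)·p³ ≈ 508080 · 1.9443070e-01 ≈ 98786.34929.
Since α = 1/2 < 1, p = c/n^{1/2} ≫ 1/n is above the triangle threshold p ~ 1/n. Asymptotically E[X] ~ (c³/6)·n^{3(1−α)} = (7³/6)·n^{1.5} → ∞; triangles are abundant w.h.p.

E[X] ≈ 98786.34929; in regime p = Θ(1/n^{1/2}) E[X] diverges (above the triangle threshold p ~ 1/n).


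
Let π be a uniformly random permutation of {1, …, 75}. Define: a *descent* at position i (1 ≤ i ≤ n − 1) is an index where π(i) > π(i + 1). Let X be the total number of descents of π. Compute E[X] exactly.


Write X = Σ X_I over i = 1, …, 74, with X_I the indicator of one descent.
There are 74 indicators.
For each fixed i, the pair (π(i), π(i+1)) is a uniformly random ordered pair of distinct values from {1, …, 75}; by symmetry P[π(i) > π(i+1)] = 1/2.
By linearity: E[X] = 74 · (1/2) = (75 − 1) · (1/2) = 37 ≈ 37.000.

E[X] = 37 = 37.000.


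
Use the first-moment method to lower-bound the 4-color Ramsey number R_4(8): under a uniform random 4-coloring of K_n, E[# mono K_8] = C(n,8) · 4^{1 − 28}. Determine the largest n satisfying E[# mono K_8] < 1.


We need C(n, 8) · 4^{1 − 28} < 1, i.e. C(n, 8) < 4^{28 − 1} = 18014398509481984.
Check values of n near the boundary:
  n = 402: C(402, 8) = 15770615726749950; 15770615726749950 < 18014398509481984? YES
  n = 403: C(403, 8) = 16090020602228430; 16090020602228430 < 18014398509481984? YES
  n = 404: C(404, 8) = 16415071523485570; 16415071523485570 < 18014398509481984? YES
  n = 405: C(405, 8) = 16745853821188050; 16745853821188050 < 18014398509481984? YES
  n = 406: C(406, 8) = 17082453897995850; 17082453897995850 < 18014398509481984? YES
  n = 407: C(407, 8) = 17424959239309050; 17424959239309050 < 18014398509481984? YES
  n = 408: C(408, 8) = 17773458424095231; 17773458424095231 < 18014398509481984? YES
  n = 409: C(409, 8) = 18128041135797879; 18128041135797879 < 18014398509481984? NO
The largest n with C(n, 8) < 18014398509481984 is n = 408 (where E[X] = 17773458424095231/18014398509481984 ≈ 0.986625). Hence R_4(8) > 408, i.e. R_4(8) ≥ 409.

Largest n = 408; hence R_4(8) > 408.


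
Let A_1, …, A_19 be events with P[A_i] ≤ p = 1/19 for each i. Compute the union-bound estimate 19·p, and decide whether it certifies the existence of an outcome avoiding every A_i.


Union bound: P[∪_{i=1}^{19} A_i] ≤ Σ_i P[A_i] ≤ 19·p = 19·(1/19) = 1.
Numerically: 1 ≈ 1.000000.
Is 1 < 1? NO.
Since the bound 1 is ≥ 1, the union bound is uninformative here; it does NOT by itself certify existence.

19·p = 1 ≈ 1.000000; existence NOT certified by the union bound.


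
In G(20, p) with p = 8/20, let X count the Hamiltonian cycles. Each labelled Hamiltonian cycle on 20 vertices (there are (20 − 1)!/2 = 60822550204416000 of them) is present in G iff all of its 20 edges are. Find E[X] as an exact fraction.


K_20 has (20 − 1)!/2 = 60822550204416000 labelled Hamiltonian cycles.
For each such Hamiltonian cycle H, let X_H = 1 if all 20 edges of H are present in G. Then P[X_H = 1] = p^{20} = (2/5)^{20} = 1048576/95367431640625.
By linearity: E[X] = Σ_H E[X_H] = 60822550204416000 · p^{20} = 60822550204416000 · 1048576/95367431640625 = 510216531225165692928/762939453125.
Numerically: E[X] ≈ 6.69e+08.

E[X] = 60822550204416000 · (2/5)^{20} = 510216531225165692928/762939453125 ≈ 6.69e+08.


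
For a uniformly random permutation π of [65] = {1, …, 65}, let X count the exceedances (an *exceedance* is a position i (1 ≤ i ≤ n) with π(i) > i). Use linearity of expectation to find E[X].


Write X = Σ_{i=1}^{65} X_i, where X_i = 1_{π(i) > i}.
For each fixed i, π(i) is uniform over {1, …, 65} (marginal of a uniform permutation), so P[π(i) > i] = (n − i)/n. Summing: Σ_{i=1}^{65} (n − i)/n = (0 + 1 + … + 64)/65 = 65(65 − 1)/(2·65) = (65 − 1)/2.
Hence E[X] = Σ_{i=1}^{65} (65 − i)/65 = 32 ≈ 32.00000.

E[X] = 32 = 32.00000.


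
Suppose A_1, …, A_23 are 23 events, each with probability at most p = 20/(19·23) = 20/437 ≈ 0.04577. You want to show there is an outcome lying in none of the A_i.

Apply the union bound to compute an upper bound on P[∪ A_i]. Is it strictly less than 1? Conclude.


Union bound: P[∪_{i=1}^{23} A_i] ≤ Σ_i P[A_i] ≤ 23·p = 23·(20/437) = 20/19.
Numerically: 20/19 ≈ 1.05263.
Is 20/19 < 1? NO.
Since the bound 20/19 is ≥ 1, the union bound is uninformative here; it does NOT by itself certify existence.

23·p = 20/19 ≈ 1.05263; existence NOT certified by the union bound.


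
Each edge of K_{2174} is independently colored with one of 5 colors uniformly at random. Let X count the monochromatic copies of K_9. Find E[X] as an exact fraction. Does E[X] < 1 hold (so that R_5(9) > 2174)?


E[X] = C(2174, 9) · 5^{1 − 36} = 2940165687188920530702934 · 5^{−35} = 2940165687188920530702934/2910383045673370361328125.
As a reduced fraction: E[X] = 2940165687188920530702934/2910383045673370361328125 ≈ 1.0102332.
Is E[X] < 1? NO.
Since E[X] ≥ 1, the first-moment bound is inconclusive at n = 2174; it does NOT by itself certify R_5(9) > 2174.

E[X] = 2940165687188920530702934/2910383045673370361328125 ≈ 1.0102332; E[X] ≥ 1; first-moment method inconclusive here.


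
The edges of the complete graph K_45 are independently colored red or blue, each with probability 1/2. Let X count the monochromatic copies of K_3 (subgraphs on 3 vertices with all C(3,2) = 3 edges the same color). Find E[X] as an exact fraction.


Let X = Σ_S X_S over the C(45, 3) = 14190 subsets S of size 3, where X_S = 1 if the K_3 on S is monochromatic.
For a fixed S, the K_3 on S has C(3, 2) = 3 edges. P[all 3 edges red] = (1/2)^3, and likewise for blue, so P[monochromatic] = 2·(1/2)^3 = 2^{1 − 3} = 1/4.
By linearity of expectation: E[X] = C(45, 3) · 2^{1 − 3} = 14190 · 1/4 = 7095/2.
Numerically: E[X] ≈ 3547.500.

E[X] = C(45,3)·2^(1−C(3,2)) = 7095/2 ≈ 3547.500.


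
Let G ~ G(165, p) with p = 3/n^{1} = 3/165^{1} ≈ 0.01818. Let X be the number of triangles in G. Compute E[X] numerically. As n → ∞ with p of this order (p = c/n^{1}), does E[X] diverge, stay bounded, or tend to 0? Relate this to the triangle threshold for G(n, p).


Number of potential triangles: C(165, 3) = 735130.
Each occurs with probability p³ ≈ (0.01818)³ ≈ 6.010518e-06.
By linearity: E[X] = C(165, 3)·p³ ≈ 735130 · 6.010518e-06 ≈ 4.4185.
Here α = 1, so p = 3/n is exactly at the triangle threshold p ~ 1/n. Asymptotically E[X] → c³/6 = 3³/6 = 9/2 ≈ 4.5000, a bounded constant. In this regime the triangle count is asymptotically Poisson(c³/6).

E[X] ≈ 4.4185; in regime p = Θ(1/n^{1}) E[X] stays bounded (at the triangle threshold p ~ 1/n).


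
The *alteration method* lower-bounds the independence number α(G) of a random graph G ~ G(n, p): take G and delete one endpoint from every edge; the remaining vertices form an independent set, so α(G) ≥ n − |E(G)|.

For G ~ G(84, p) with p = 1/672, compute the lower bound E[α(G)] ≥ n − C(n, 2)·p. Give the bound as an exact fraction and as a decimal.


E[|E(G)|] = C(84, 2)·p = 3486 · (1/672) = 83/16.
E[α(G)] ≥ n − E[|E(G)|] = 84 − 83/16 = 1261/16.
Numerically: ≈ 78.8125.
(This is only a lower bound; the true E[α(G)] may be larger.)

E[α(G)] ≥ 1261/16 ≈ 78.8125.


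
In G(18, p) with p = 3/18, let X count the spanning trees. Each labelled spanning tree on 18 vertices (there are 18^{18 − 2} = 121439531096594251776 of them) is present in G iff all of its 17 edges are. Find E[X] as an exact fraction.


K_18 has 18^{18 − 2} = 121439531096594251776 labelled spanning trees.
For each such spanning tree H, let X_H = 1 if all 17 edges of H are present in G. Then P[X_H = 1] = p^{17} = (1/6)^{17} = 1/16926659444736.
Summing the indicators: E[X] = Σ_H E[X_H] = 121439531096594251776 · p^{17} = 121439531096594251776 · 1/16926659444736 = 14348907/2.
Numerically: E[X] ≈ 7.174e+06.

E[X] = 121439531096594251776 · (1/6)^{17} = 14348907/2 ≈ 7.174e+06.


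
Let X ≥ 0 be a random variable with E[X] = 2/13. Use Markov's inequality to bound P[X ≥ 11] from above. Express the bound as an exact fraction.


μ = E[X] = 2/13, a = 11.
Markov: P[X ≥ 11] ≤ μ/a = (2/13)/11 = 2/143.
Numerically: ≈ 0.01399.
(Since a = 11 > μ = 0.15385, the bound 2/143 is < 1 and informative.)

P[X ≥ 11] ≤ 2/143 ≈ 0.01399.


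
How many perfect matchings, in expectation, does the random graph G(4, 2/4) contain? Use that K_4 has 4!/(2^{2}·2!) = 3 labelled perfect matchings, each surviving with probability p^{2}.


K_4 has 4!/(2^{2}·2!) = 3 labelled perfect matchings.
For each such perfect matching H, let X_H = 1 if all 2 edges of H are present in G. Then P[X_H = 1] = p^{2} = (1/2)^{2} = 1/4.
By linearity of expectation: E[X] = Σ_H E[X_H] = 3 · p^{2} = 3 · 1/4 = 3/4.
Numerically: E[X] ≈ 0.75.

E[X] = 3 · (1/2)^{2} = 3/4 ≈ 0.75.


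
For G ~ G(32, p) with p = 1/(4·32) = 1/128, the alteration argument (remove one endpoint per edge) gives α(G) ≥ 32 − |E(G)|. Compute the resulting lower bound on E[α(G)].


E[|E(G)|] = C(32, 2)·p = 496 · (1/128) = 31/8.
E[α(G)] ≥ n − E[|E(G)|] = 32 − 31/8 = 225/8.
Numerically: ≈ 28.125.
(This is only a lower bound; the true E[α(G)] may be larger.)

E[α(G)] ≥ 225/8 ≈ 28.125.


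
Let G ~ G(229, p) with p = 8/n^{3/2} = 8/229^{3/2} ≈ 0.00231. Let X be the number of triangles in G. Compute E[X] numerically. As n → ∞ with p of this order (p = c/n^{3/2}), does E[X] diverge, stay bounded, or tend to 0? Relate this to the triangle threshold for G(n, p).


Number of potential triangles: C(229, 3) = 1975354.
Each occurs with probability p³ ≈ (0.00231)³ ≈ 1.23030e-08.
By linearity: E[X] = C(229, 3)·p³ ≈ 1975354 · 1.23030e-08 ≈ 0.024.
Since α = 3/2 > 1, p = c/n^{3/2} = o(1/n) is below the triangle threshold p ~ 1/n. Asymptotically E[X] ~ (c³/6)·n^{3(1−α)} = (8³/6)·n^{-1.5} → 0, so by Markov's inequality G has no triangles w.h.p.

E[X] ≈ 0.024; in regime p = Θ(1/n^{3/2}) E[X] tends to 0 (below the triangle threshold p ~ 1/n).


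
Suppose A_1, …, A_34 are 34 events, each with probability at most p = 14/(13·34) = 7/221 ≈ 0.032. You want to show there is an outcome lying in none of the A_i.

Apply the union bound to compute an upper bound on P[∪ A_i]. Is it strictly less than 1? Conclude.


Union bound: P[∪_{i=1}^{34} A_i] ≤ Σ_i P[A_i] ≤ 34·p = 34·(7/221) = 14/13.
Numerically: 14/13 ≈ 1.077.
Is 14/13 < 1? NO.
Since the bound 14/13 is ≥ 1, the union bound is uninformative here; it does NOT by itself certify existence.

34·p = 14/13 ≈ 1.077; existence NOT certified by the union bound.


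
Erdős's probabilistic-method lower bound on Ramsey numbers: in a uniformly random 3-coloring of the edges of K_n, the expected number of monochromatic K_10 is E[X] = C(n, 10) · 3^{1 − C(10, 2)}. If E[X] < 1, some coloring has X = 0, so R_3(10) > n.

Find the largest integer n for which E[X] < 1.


We need C(n, 10) · 3^{1 − 45} < 1, i.e. C(n, 10) < 3^{45 − 1} = 984770902183611232881.
Check values of n near the boundary:
  n = 570: C(570, 10) = 921524823451961408691; 921524823451961408691 < 984770902183611232881? YES
  n = 571: C(571, 10) = 937951290893172842001; 937951290893172842001 < 984770902183611232881? YES
  n = 572: C(572, 10) = 954640815642161682606; 954640815642161682606 < 984770902183611232881? YES
  n = 573: C(573, 10) = 971597135635805762226; 971597135635805762226 < 984770902183611232881? YES
  n = 574: C(574, 10) = 988824035203816502691; 988824035203816502691 < 984770902183611232881? NO
  n = 575: C(575, 10) = 1006325345561406175305; 1006325345561406175305 < 984770902183611232881? NO
The largest n with C(n, 10) < 984770902183611232881 is n = 573 (where E[X] = 35985079097622435638/36472996377170786403 ≈ 0.986623). Hence R_3(10) > 573, i.e. R_3(10) ≥ 574.

Largest n = 573; hence R_3(10) > 573.
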